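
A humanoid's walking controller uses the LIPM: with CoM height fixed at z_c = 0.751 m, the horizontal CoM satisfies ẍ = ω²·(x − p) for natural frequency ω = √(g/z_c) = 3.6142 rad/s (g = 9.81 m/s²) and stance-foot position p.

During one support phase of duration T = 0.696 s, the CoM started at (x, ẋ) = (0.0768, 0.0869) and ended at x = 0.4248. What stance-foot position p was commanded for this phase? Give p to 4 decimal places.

ωT = 3.6142·0.696 = 2.515483; cosh(ωT) = 6.226705, sinh(ωT) = 6.145881
x(T) = p + (x₀−p)·cosh(ωT) + (ẋ₀/ω)·sinh(ωT) ⇒ p·(1 − cosh) = x(T) − x₀·cosh − (ẋ₀/ω)·sinh
numerator   = 0.4248 − (0.0768)·6.226705 − (0.0869/3.6142)·6.145881 = -0.201183
denominator = 1 − 6.226705 = -5.226705
p = -0.201183 / -5.226705 = 0.0385

p = 0.0385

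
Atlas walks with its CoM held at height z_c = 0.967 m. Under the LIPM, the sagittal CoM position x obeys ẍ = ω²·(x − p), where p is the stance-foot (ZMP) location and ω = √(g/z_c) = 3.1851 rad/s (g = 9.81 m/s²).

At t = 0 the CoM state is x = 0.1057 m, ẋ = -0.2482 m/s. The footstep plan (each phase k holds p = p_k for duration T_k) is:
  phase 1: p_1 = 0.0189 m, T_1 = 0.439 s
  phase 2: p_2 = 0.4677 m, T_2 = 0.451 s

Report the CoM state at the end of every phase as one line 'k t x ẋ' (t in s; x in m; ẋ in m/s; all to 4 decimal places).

1 0.4390 0.0572 -0.0076
2 0.8900 -0.4491 -2.6109

phase 1: p=0.0189, T=0.439, ωT=1.398259, cosh=2.147586, sinh=1.900559; start (x,ẋ)=(0.105700, -0.248200) → end (x,ẋ)=(0.057209, -0.007590)
phase 2: p=0.4677, T=0.451, ωT=1.436480, cosh=2.221814, sinh=1.984051; start (x,ẋ)=(0.057209, -0.007590) → end (x,ẋ)=(-0.449063, -2.610922)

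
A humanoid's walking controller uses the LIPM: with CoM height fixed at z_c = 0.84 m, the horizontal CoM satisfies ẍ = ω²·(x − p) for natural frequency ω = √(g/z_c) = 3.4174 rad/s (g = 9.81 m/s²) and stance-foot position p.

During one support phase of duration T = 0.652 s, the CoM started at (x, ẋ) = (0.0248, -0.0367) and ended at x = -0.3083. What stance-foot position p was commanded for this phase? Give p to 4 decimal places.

ωT = 3.4174·0.652 = 2.228145; cosh(ωT) = 4.695179, sinh(ωT) = 4.587450
x(T) = p + (x₀−p)·cosh(ωT) + (ẋ₀/ω)·sinh(ωT) ⇒ p·(1 − cosh) = x(T) − x₀·cosh − (ẋ₀/ω)·sinh
numerator   = -0.3083 − (0.0248)·4.695179 − (-0.0367/3.4174)·4.587450 = -0.375475
denominator = 1 − 4.695179 = -3.695179
p = -0.375475 / -3.695179 = 0.1016

p = 0.1016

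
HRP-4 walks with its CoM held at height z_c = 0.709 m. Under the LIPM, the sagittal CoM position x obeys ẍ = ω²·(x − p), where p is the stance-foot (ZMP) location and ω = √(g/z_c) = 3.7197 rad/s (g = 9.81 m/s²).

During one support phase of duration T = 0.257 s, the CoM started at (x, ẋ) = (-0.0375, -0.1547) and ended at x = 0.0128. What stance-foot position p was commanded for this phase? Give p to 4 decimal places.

p = -0.2331

ωT = 3.7197·0.257 = 0.955963; cosh(ωT) = 1.492808, sinh(ωT) = 1.108366
x(T) = p + (x₀−p)·cosh(ωT) + (ẋ₀/ω)·sinh(ωT) ⇒ p·(1 − cosh) = x(T) − x₀·cosh − (ẋ₀/ω)·sinh
numerator   = 0.0128 − (-0.0375)·1.492808 − (-0.1547/3.7197)·1.108366 = 0.114877
denominator = 1 − 1.492808 = -0.492808
p = 0.114877 / -0.492808 = -0.2331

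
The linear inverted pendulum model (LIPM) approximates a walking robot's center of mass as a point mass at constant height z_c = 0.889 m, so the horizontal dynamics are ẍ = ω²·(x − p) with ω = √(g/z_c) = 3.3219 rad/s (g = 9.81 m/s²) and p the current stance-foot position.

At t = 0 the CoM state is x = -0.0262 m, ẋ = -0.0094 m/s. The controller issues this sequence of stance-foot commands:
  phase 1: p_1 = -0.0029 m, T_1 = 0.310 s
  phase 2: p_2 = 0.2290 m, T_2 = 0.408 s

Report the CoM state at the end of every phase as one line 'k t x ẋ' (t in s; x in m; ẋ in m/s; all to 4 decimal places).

1 0.3100 -0.0431 -0.1094
2 0.7180 -0.3934 -1.8626

phase 1: p=-0.0029, T=0.310, ωT=1.029789, cosh=1.578779, sinh=1.221696; start (x,ẋ)=(-0.026200, -0.009400) → end (x,ẋ)=(-0.043143, -0.109400)
phase 2: p=0.2290, T=0.408, ωT=1.355335, cosh=2.067961, sinh=1.810100; start (x,ẋ)=(-0.043143, -0.109400) → end (x,ẋ)=(-0.393392, -1.862621)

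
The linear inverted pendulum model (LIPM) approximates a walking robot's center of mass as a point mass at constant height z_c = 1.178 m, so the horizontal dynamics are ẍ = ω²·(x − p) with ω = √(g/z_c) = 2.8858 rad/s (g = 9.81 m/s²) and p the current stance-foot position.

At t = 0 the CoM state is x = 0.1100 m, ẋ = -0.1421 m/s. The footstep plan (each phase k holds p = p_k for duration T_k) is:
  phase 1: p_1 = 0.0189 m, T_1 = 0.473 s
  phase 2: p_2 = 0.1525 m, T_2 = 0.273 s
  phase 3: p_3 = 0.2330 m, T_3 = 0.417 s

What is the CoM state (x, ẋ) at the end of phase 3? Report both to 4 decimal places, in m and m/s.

x = 0.1911, ẋ = -0.0126

phase 1: p=0.0189, T=0.473, ωT=1.364983, cosh=2.085521, sinh=1.830137; start (x,ẋ)=(0.110000, -0.142100) → end (x,ẋ)=(0.118773, 0.184784)
phase 2: p=0.1525, T=0.273, ωT=0.787823, cosh=1.326720, sinh=0.871886; start (x,ẋ)=(0.118773, 0.184784) → end (x,ẋ)=(0.163582, 0.160296)
phase 3: p=0.2330, T=0.417, ωT=1.203379, cosh=1.815766, sinh=1.515587; start (x,ẋ)=(0.163582, 0.160296) → end (x,ẋ)=(0.191140, -0.012550)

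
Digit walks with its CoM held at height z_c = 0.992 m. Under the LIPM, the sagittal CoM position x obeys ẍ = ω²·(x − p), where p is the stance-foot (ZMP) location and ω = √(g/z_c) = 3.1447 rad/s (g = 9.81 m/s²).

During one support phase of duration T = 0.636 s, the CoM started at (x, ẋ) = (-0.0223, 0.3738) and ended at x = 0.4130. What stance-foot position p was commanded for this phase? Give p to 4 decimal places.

p = -0.0238

ωT = 3.1447·0.636 = 2.000029; cosh(ωT) = 3.762302, sinh(ωT) = 3.626970
x(T) = p + (x₀−p)·cosh(ωT) + (ẋ₀/ω)·sinh(ωT) ⇒ p·(1 − cosh) = x(T) − x₀·cosh − (ẋ₀/ω)·sinh
numerator   = 0.4130 − (-0.0223)·3.762302 − (0.3738/3.1447)·3.626970 = 0.065773
denominator = 1 − 3.762302 = -2.762302
p = 0.065773 / -2.762302 = -0.0238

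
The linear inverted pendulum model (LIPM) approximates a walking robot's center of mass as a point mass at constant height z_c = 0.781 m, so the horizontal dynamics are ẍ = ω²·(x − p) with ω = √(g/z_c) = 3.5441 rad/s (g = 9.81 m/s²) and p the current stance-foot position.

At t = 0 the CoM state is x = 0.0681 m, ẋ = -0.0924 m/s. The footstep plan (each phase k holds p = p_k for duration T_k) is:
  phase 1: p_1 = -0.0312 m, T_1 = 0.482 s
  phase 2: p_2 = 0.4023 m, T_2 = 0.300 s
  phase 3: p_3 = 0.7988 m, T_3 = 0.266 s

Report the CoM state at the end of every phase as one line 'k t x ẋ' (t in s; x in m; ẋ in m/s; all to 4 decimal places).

phase 1: p=-0.0312, T=0.482, ωT=1.708256, cosh=2.850255, sinh=2.669074; start (x,ẋ)=(0.068100, -0.092400) → end (x,ẋ)=(0.182244, 0.675961)
phase 2: p=0.4023, T=0.300, ωT=1.063230, cosh=1.620524, sinh=1.275185; start (x,ẋ)=(0.182244, 0.675961) → end (x,ẋ)=(0.288908, 0.100892)
phase 3: p=0.7988, T=0.266, ωT=0.942731, cosh=1.478272, sinh=1.088709; start (x,ẋ)=(0.288908, 0.100892) → end (x,ẋ)=(0.076033, -1.818272)

1 0.4820 0.1822 0.6760
2 0.7820 0.2889 0.1009
3 1.0480 0.0760 -1.8183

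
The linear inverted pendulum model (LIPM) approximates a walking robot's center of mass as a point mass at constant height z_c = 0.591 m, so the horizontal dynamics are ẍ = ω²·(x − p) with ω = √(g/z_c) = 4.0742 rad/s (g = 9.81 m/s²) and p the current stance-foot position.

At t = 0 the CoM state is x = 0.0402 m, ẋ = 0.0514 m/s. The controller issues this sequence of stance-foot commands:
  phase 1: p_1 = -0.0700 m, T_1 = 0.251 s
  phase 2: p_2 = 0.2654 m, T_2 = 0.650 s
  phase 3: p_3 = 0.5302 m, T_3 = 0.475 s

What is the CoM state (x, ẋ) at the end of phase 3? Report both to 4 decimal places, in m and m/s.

x = -0.1096, ẋ = -2.4383

phase 1: p=-0.0700, T=0.251, ωT=1.022624, cosh=1.570066, sinh=1.210416; start (x,ẋ)=(0.040200, 0.051400) → end (x,ẋ)=(0.118292, 0.624150)
phase 2: p=0.2654, T=0.650, ωT=2.648230, cosh=7.099892, sinh=7.029116; start (x,ẋ)=(0.118292, 0.624150) → end (x,ẋ)=(0.297778, 0.218511)
phase 3: p=0.5302, T=0.475, ωT=1.935245, cosh=3.535065, sinh=3.390676; start (x,ẋ)=(0.297778, 0.218511) → end (x,ẋ)=(-0.109573, -2.438288)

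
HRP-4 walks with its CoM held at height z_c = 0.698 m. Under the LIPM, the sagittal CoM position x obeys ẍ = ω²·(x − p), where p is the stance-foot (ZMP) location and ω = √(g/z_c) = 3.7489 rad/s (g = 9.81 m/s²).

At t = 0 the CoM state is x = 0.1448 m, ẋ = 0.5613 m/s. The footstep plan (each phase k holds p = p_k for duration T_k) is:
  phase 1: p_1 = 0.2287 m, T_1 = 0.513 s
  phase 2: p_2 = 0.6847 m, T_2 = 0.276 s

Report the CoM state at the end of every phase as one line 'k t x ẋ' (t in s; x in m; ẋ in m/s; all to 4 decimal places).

phase 1: p=0.2287, T=0.513, ωT=1.923186, cosh=3.494432, sinh=3.348291; start (x,ẋ)=(0.144800, 0.561300) → end (x,ẋ)=(0.436836, 0.908277)
phase 2: p=0.6847, T=0.276, ωT=1.034696, cosh=1.584793, sinh=1.229459; start (x,ẋ)=(0.436836, 0.908277) → end (x,ẋ)=(0.589759, 0.296999)

1 0.5130 0.4368 0.9083
2 0.7890 0.5898 0.2970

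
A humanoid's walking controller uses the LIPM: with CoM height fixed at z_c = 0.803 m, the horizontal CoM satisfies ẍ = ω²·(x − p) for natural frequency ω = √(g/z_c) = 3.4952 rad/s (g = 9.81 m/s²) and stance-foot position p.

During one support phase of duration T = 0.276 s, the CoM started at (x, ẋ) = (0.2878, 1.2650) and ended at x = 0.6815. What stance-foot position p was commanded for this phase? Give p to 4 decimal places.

p = 0.3120

ωT = 3.4952·0.276 = 0.964675; cosh(ωT) = 1.502521, sinh(ωT) = 1.121414
x(T) = p + (x₀−p)·cosh(ωT) + (ẋ₀/ω)·sinh(ωT) ⇒ p·(1 − cosh) = x(T) − x₀·cosh − (ẋ₀/ω)·sinh
numerator   = 0.6815 − (0.2878)·1.502521 − (1.2650/3.4952)·1.121414 = -0.156793
denominator = 1 − 1.502521 = -0.502521
p = -0.156793 / -0.502521 = 0.3120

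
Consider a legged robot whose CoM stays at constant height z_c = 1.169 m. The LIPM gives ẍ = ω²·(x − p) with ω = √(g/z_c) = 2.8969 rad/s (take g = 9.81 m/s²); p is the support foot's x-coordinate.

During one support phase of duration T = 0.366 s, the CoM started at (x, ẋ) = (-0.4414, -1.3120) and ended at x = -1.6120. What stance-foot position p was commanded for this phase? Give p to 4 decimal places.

ωT = 2.8969·0.366 = 1.060265; cosh(ωT) = 1.616751, sinh(ωT) = 1.270387
x(T) = p + (x₀−p)·cosh(ωT) + (ẋ₀/ω)·sinh(ωT) ⇒ p·(1 − cosh) = x(T) − x₀·cosh − (ẋ₀/ω)·sinh
numerator   = -1.6120 − (-0.4414)·1.616751 − (-1.3120/2.8969)·1.270387 = -0.323011
denominator = 1 − 1.616751 = -0.616751
p = -0.323011 / -0.616751 = 0.5237

p = 0.5237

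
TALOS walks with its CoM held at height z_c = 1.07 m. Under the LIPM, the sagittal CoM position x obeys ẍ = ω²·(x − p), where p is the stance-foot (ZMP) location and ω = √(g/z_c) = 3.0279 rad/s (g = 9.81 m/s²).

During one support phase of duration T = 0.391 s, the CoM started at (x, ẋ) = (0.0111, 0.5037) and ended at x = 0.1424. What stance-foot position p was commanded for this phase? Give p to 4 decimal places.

p = 0.1573

ωT = 3.0279·0.391 = 1.183909; cosh(ωT) = 1.786600, sinh(ωT) = 1.480520
x(T) = p + (x₀−p)·cosh(ωT) + (ẋ₀/ω)·sinh(ωT) ⇒ p·(1 − cosh) = x(T) − x₀·cosh − (ẋ₀/ω)·sinh
numerator   = 0.1424 − (0.0111)·1.786600 − (0.5037/3.0279)·1.480520 = -0.123720
denominator = 1 − 1.786600 = -0.786600
p = -0.123720 / -0.786600 = 0.1573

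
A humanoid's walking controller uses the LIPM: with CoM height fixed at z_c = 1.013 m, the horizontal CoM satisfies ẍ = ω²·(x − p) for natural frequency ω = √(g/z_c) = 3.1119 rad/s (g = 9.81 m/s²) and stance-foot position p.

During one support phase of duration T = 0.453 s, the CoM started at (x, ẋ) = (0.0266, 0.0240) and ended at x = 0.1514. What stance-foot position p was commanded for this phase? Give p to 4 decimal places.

p = -0.0674

ωT = 3.1119·0.453 = 1.409691; cosh(ωT) = 2.169454, sinh(ωT) = 1.925235
x(T) = p + (x₀−p)·cosh(ωT) + (ẋ₀/ω)·sinh(ωT) ⇒ p·(1 − cosh) = x(T) − x₀·cosh − (ẋ₀/ω)·sinh
numerator   = 0.1514 − (0.0266)·2.169454 − (0.0240/3.1119)·1.925235 = 0.078844
denominator = 1 − 2.169454 = -1.169454
p = 0.078844 / -1.169454 = -0.0674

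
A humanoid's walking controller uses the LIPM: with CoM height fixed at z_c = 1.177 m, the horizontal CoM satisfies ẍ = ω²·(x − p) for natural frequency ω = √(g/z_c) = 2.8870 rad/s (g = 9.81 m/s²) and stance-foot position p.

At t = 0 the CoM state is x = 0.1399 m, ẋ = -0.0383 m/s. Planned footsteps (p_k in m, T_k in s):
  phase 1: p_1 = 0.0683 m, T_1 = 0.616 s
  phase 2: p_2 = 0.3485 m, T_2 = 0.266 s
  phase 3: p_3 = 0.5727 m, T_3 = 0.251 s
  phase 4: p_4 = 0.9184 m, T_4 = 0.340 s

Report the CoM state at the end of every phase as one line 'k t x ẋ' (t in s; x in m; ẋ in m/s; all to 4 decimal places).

phase 1: p=0.0683, T=0.616, ωT=1.778392, cosh=3.044619, sinh=2.875710; start (x,ẋ)=(0.139900, -0.038300) → end (x,ẋ)=(0.248145, 0.477827)
phase 2: p=0.3485, T=0.266, ωT=0.767942, cosh=1.309646, sinh=0.845680; start (x,ẋ)=(0.248145, 0.477827) → end (x,ẋ)=(0.357038, 0.380769)
phase 3: p=0.5727, T=0.251, ωT=0.724637, cosh=1.274241, sinh=0.789741; start (x,ẋ)=(0.357038, 0.380769) → end (x,ẋ)=(0.402054, -0.006514)
phase 4: p=0.9184, T=0.340, ωT=0.981580, cosh=1.521694, sinh=1.146975; start (x,ẋ)=(0.402054, -0.006514) → end (x,ẋ)=(0.130091, -1.719698)

1 0.6160 0.2481 0.4778
2 0.8820 0.3570 0.3808
3 1.1330 0.4021 -0.0065
4 1.4730 0.1301 -1.7197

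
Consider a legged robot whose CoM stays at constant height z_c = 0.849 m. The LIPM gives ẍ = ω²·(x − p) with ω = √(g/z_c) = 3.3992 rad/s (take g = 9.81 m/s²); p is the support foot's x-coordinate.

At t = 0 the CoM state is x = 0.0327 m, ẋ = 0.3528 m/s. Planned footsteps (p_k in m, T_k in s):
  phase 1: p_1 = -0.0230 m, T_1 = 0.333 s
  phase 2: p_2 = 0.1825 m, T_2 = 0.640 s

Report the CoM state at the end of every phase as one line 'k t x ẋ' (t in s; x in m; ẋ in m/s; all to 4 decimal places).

phase 1: p=-0.0230, T=0.333, ωT=1.131934, cosh=1.712029, sinh=1.389619; start (x,ẋ)=(0.032700, 0.352800) → end (x,ẋ)=(0.216587, 0.867108)
phase 2: p=0.1825, T=0.640, ωT=2.175488, cosh=4.460017, sinh=4.346464; start (x,ẋ)=(0.216587, 0.867108) → end (x,ẋ)=(1.443278, 4.370940)

1 0.3330 0.2166 0.8671
2 0.9730 1.4433 4.3709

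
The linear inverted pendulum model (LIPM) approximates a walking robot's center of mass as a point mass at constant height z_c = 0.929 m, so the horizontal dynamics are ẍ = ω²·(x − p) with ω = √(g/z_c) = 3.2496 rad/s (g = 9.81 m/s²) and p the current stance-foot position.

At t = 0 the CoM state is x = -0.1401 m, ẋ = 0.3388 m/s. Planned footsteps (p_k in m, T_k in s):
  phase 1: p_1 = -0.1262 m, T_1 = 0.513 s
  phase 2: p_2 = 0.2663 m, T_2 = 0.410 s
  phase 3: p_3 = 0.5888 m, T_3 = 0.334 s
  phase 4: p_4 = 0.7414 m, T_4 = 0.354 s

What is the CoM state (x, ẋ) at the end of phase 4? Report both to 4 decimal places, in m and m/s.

x = 0.4707, ẋ = -0.5728

phase 1: p=-0.1262, T=0.513, ωT=1.667045, cosh=2.742648, sinh=2.553844; start (x,ẋ)=(-0.140100, 0.338800) → end (x,ẋ)=(0.101938, 0.813854)
phase 2: p=0.2663, T=0.410, ωT=1.332336, cosh=2.026873, sinh=1.763013; start (x,ẋ)=(0.101938, 0.813854) → end (x,ẋ)=(0.374702, 0.707936)
phase 3: p=0.5888, T=0.334, ωT=1.085366, cosh=1.649151, sinh=1.311373; start (x,ẋ)=(0.374702, 0.707936) → end (x,ẋ)=(0.521406, 0.255127)
phase 4: p=0.7414, T=0.354, ωT=1.150358, cosh=1.737924, sinh=1.421401; start (x,ẋ)=(0.521406, 0.255127) → end (x,ẋ)=(0.470662, -0.572756)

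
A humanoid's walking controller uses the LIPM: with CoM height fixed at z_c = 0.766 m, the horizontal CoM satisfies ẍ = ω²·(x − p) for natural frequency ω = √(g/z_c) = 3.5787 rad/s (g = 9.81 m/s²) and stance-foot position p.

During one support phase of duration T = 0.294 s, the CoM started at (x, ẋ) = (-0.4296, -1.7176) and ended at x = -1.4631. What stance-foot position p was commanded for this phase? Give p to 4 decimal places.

ωT = 3.5787·0.294 = 1.052138; cosh(ωT) = 1.606479, sinh(ωT) = 1.257288
x(T) = p + (x₀−p)·cosh(ωT) + (ẋ₀/ω)·sinh(ωT) ⇒ p·(1 − cosh) = x(T) − x₀·cosh − (ẋ₀/ω)·sinh
numerator   = -1.4631 − (-0.4296)·1.606479 − (-1.7176/3.5787)·1.257288 = -0.169520
denominator = 1 − 1.606479 = -0.606479
p = -0.169520 / -0.606479 = 0.2795

p = 0.2795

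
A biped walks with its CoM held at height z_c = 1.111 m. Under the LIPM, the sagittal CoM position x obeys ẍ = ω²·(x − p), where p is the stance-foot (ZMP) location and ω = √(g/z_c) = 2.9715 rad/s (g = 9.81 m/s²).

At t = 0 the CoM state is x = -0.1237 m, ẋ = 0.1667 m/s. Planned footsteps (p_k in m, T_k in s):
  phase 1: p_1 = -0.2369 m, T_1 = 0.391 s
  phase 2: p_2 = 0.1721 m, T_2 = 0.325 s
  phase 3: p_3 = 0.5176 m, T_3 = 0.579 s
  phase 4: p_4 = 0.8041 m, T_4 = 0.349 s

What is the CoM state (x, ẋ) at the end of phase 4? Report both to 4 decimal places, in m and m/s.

phase 1: p=-0.2369, T=0.391, ωT=1.161857, cosh=1.754383, sinh=1.441478; start (x,ẋ)=(-0.123700, 0.166700) → end (x,ẋ)=(0.042562, 0.777331)
phase 2: p=0.1721, T=0.325, ωT=0.965737, cosh=1.503713, sinh=1.123011; start (x,ẋ)=(0.042562, 0.777331) → end (x,ẋ)=(0.271087, 0.736613)
phase 3: p=0.5176, T=0.579, ωT=1.720498, cosh=2.883145, sinh=2.704168; start (x,ẋ)=(0.271087, 0.736613) → end (x,ẋ)=(0.477212, 0.142925)
phase 4: p=0.8041, T=0.349, ωT=1.037053, cosh=1.587695, sinh=1.233198; start (x,ẋ)=(0.477212, 0.142925) → end (x,ẋ)=(0.344416, -0.970943)

x = 0.3444, ẋ = -0.9709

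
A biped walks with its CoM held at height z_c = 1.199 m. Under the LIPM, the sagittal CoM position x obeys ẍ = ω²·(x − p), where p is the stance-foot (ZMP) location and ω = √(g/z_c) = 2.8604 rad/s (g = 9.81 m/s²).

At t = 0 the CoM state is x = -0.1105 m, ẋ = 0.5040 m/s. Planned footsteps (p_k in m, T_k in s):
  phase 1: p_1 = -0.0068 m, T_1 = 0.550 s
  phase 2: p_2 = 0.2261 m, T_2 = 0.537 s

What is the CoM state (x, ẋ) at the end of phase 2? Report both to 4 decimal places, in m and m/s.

phase 1: p=-0.0068, T=0.550, ωT=1.573220, cosh=2.514763, sinh=2.307387; start (x,ẋ)=(-0.110500, 0.504000) → end (x,ẋ)=(0.138979, 0.583016)
phase 2: p=0.2261, T=0.537, ωT=1.536035, cosh=2.430682, sinh=2.215449; start (x,ẋ)=(0.138979, 0.583016) → end (x,ẋ)=(0.465895, 0.865031)

x = 0.4659, ẋ = 0.8650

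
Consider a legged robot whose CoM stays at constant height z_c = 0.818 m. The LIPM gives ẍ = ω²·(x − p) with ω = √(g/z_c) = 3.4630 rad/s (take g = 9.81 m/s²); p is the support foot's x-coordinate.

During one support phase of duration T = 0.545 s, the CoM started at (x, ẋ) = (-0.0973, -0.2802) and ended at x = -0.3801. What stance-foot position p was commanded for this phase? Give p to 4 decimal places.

p = -0.0881

ωT = 3.4630·0.545 = 1.887335; cosh(ωT) = 3.376613, sinh(ωT) = 3.225138
x(T) = p + (x₀−p)·cosh(ωT) + (ẋ₀/ω)·sinh(ωT) ⇒ p·(1 − cosh) = x(T) − x₀·cosh − (ẋ₀/ω)·sinh
numerator   = -0.3801 − (-0.0973)·3.376613 − (-0.2802/3.4630)·3.225138 = 0.209398
denominator = 1 − 3.376613 = -2.376613
p = 0.209398 / -2.376613 = -0.0881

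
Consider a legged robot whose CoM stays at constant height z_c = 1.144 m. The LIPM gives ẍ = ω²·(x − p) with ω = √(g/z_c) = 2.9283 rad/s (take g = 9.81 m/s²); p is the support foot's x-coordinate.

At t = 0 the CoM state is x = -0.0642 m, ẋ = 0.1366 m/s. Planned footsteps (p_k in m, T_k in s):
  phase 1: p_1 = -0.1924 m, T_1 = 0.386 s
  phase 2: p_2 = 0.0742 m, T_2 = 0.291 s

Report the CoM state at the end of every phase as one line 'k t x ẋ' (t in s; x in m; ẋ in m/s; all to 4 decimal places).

phase 1: p=-0.1924, T=0.386, ωT=1.130324, cosh=1.709794, sinh=1.386865; start (x,ẋ)=(-0.064200, 0.136600) → end (x,ẋ)=(0.091490, 0.754198)
phase 2: p=0.0742, T=0.291, ωT=0.852135, cosh=1.385576, sinh=0.959072; start (x,ẋ)=(0.091490, 0.754198) → end (x,ẋ)=(0.345171, 1.093558)

1 0.3860 0.0915 0.7542
2 0.6770 0.3452 1.0936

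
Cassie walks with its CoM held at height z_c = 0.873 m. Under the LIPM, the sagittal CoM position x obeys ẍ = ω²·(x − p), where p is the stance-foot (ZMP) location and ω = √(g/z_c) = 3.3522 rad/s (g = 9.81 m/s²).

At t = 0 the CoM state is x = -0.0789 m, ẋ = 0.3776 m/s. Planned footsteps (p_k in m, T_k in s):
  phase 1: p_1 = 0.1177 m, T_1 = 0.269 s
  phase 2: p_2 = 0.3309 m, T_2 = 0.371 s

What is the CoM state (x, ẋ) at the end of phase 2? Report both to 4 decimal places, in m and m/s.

phase 1: p=0.1177, T=0.269, ωT=0.901742, cosh=1.434877, sinh=1.029014; start (x,ẋ)=(-0.078900, 0.377600) → end (x,ẋ)=(-0.048486, -0.136355)
phase 2: p=0.3309, T=0.371, ωT=1.243666, cosh=1.878315, sinh=1.589990; start (x,ẋ)=(-0.048486, -0.136355) → end (x,ẋ)=(-0.446381, -2.278232)

x = -0.4464, ẋ = -2.2782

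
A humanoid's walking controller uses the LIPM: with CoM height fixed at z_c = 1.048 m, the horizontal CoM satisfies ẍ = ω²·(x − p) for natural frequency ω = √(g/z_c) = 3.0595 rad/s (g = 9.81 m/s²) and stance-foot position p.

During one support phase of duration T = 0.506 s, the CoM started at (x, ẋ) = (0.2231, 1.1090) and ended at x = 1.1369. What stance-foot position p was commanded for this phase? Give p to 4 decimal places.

p = 0.1545

ωT = 3.0595·0.506 = 1.548107; cosh(ωT) = 2.457605, sinh(ωT) = 2.244955
x(T) = p + (x₀−p)·cosh(ωT) + (ẋ₀/ω)·sinh(ωT) ⇒ p·(1 − cosh) = x(T) − x₀·cosh − (ẋ₀/ω)·sinh
numerator   = 1.1369 − (0.2231)·2.457605 − (1.1090/3.0595)·2.244955 = -0.225137
denominator = 1 − 2.457605 = -1.457605
p = -0.225137 / -1.457605 = 0.1545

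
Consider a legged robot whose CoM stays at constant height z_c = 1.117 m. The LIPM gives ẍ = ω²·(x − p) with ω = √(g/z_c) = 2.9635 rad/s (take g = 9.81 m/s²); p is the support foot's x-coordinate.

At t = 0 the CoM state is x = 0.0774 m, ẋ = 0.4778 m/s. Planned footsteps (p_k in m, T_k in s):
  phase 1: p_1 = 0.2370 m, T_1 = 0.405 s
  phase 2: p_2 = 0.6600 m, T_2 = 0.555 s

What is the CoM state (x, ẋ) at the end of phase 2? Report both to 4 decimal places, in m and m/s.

phase 1: p=0.2370, T=0.405, ωT=1.200217, cosh=1.810984, sinh=1.509855; start (x,ẋ)=(0.077400, 0.477800) → end (x,ẋ)=(0.191398, 0.151165)
phase 2: p=0.6600, T=0.555, ωT=1.644742, cosh=2.686369, sinh=2.493307; start (x,ẋ)=(0.191398, 0.151165) → end (x,ẋ)=(-0.471656, -3.056373)

x = -0.4717, ẋ = -3.0564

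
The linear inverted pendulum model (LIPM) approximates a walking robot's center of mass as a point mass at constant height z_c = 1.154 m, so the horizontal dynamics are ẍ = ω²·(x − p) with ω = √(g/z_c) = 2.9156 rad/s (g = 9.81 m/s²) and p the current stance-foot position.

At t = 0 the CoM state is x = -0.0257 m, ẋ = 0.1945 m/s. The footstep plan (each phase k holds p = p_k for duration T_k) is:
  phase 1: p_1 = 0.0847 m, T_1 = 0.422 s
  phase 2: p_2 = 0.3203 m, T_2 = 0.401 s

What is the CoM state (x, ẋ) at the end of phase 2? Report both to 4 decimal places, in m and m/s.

phase 1: p=0.0847, T=0.422, ωT=1.230383, cosh=1.857361, sinh=1.565180; start (x,ẋ)=(-0.025700, 0.194500) → end (x,ẋ)=(-0.015939, -0.142547)
phase 2: p=0.3203, T=0.401, ωT=1.169156, cosh=1.764951, sinh=1.454322; start (x,ẋ)=(-0.015939, -0.142547) → end (x,ẋ)=(-0.344249, -1.677317)

x = -0.3442, ẋ = -1.6773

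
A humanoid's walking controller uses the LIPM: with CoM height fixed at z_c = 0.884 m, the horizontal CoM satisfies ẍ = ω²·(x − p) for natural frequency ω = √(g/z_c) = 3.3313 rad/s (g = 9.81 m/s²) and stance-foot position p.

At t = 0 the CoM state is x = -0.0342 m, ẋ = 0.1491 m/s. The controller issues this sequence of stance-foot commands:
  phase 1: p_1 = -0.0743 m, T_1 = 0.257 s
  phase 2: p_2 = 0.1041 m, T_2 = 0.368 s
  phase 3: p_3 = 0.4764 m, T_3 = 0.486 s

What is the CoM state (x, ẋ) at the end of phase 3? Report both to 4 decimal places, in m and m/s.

phase 1: p=-0.0743, T=0.257, ωT=0.856144, cosh=1.389432, sinh=0.964635; start (x,ẋ)=(-0.034200, 0.149100) → end (x,ẋ)=(0.024591, 0.336025)
phase 2: p=0.1041, T=0.368, ωT=1.225918, cosh=1.850391, sinh=1.556903; start (x,ẋ)=(0.024591, 0.336025) → end (x,ẋ)=(0.114020, 0.209402)
phase 3: p=0.4764, T=0.486, ωT=1.619012, cosh=2.623097, sinh=2.425002; start (x,ẋ)=(0.114020, 0.209402) → end (x,ẋ)=(-0.321725, -2.378174)

x = -0.3217, ẋ = -2.3782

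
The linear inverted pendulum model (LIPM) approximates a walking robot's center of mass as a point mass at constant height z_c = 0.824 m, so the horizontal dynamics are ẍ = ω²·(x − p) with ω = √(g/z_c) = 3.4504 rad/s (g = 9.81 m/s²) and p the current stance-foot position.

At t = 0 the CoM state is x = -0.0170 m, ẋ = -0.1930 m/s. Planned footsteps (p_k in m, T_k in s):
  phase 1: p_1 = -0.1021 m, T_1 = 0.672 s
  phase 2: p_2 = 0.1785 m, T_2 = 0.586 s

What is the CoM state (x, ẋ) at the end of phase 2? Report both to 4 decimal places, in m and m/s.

phase 1: p=-0.1021, T=0.672, ωT=2.318669, cosh=5.130271, sinh=5.031866; start (x,ẋ)=(-0.017000, -0.193000) → end (x,ẋ)=(0.053026, 0.487360)
phase 2: p=0.1785, T=0.586, ωT=2.021934, cosh=3.842660, sinh=3.710261; start (x,ẋ)=(0.053026, 0.487360) → end (x,ẋ)=(0.220410, 0.266453)

x = 0.2204, ẋ = 0.2665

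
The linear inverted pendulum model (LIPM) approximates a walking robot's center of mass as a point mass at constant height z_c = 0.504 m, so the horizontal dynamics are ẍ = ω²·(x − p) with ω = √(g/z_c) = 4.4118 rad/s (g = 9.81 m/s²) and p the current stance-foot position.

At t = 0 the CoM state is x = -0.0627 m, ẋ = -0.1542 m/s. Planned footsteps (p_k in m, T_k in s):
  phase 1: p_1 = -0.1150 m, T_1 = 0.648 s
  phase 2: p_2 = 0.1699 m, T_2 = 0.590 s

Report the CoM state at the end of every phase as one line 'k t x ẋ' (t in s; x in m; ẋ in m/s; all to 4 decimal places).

1 0.6480 0.0388 0.6564
2 1.2380 0.2789 0.5723

phase 1: p=-0.1150, T=0.648, ωT=2.858846, cosh=8.749365, sinh=8.692030; start (x,ẋ)=(-0.062700, -0.154200) → end (x,ẋ)=(0.038790, 0.656422)
phase 2: p=0.1699, T=0.590, ωT=2.602962, cosh=6.788865, sinh=6.714811; start (x,ẋ)=(0.038790, 0.656422) → end (x,ẋ)=(0.278897, 0.572317)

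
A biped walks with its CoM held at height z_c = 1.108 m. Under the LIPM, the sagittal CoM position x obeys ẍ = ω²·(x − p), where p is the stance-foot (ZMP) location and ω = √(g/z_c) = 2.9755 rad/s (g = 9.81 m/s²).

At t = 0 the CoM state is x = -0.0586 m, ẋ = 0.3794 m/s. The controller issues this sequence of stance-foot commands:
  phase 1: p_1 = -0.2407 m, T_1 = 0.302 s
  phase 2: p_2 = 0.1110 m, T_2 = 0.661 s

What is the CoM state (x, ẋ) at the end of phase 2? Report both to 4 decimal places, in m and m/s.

x = 1.5488, ẋ = 4.4153

phase 1: p=-0.2407, T=0.302, ωT=0.898601, cosh=1.431652, sinh=1.024513; start (x,ẋ)=(-0.058600, 0.379400) → end (x,ẋ)=(0.150637, 1.098289)
phase 2: p=0.1110, T=0.661, ωT=1.966805, cosh=3.643855, sinh=3.503952; start (x,ẋ)=(0.150637, 1.098289) → end (x,ẋ)=(1.548779, 4.415265)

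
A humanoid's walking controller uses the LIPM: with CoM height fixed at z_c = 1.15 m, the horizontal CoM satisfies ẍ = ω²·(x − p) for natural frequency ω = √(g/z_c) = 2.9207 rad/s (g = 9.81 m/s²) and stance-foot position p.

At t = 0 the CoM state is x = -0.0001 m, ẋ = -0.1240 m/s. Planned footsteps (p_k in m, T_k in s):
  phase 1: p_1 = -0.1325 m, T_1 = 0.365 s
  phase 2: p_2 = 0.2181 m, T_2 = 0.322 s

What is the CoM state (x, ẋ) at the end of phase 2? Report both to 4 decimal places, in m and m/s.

phase 1: p=-0.1325, T=0.365, ωT=1.066056, cosh=1.624133, sinh=1.279769; start (x,ẋ)=(-0.000100, -0.124000) → end (x,ẋ)=(0.028202, 0.293495)
phase 2: p=0.2181, T=0.322, ωT=0.940465, cosh=1.475810, sinh=1.085364; start (x,ẋ)=(0.028202, 0.293495) → end (x,ẋ)=(0.046913, -0.168838)

x = 0.0469, ẋ = -0.1688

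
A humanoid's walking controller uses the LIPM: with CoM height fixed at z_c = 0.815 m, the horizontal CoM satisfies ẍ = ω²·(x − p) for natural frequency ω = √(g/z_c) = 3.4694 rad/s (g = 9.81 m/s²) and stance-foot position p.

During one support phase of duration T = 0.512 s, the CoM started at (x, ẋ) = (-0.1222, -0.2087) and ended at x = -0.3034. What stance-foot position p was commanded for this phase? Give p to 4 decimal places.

ωT = 3.4694·0.512 = 1.776333; cosh(ωT) = 3.038704, sinh(ωT) = 2.869446
x(T) = p + (x₀−p)·cosh(ωT) + (ẋ₀/ω)·sinh(ωT) ⇒ p·(1 − cosh) = x(T) − x₀·cosh − (ẋ₀/ω)·sinh
numerator   = -0.3034 − (-0.1222)·3.038704 − (-0.2087/3.4694)·2.869446 = 0.240540
denominator = 1 − 3.038704 = -2.038704
p = 0.240540 / -2.038704 = -0.1180

p = -0.1180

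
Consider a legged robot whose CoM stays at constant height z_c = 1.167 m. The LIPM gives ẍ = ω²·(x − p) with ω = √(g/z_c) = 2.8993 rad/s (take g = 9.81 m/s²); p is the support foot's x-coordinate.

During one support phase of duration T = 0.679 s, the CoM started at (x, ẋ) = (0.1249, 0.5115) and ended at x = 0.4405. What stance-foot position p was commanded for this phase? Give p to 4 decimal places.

p = 0.2395

ωT = 2.8993·0.679 = 1.968625; cosh(ωT) = 3.650235, sinh(ωT) = 3.510586
x(T) = p + (x₀−p)·cosh(ωT) + (ẋ₀/ω)·sinh(ωT) ⇒ p·(1 − cosh) = x(T) − x₀·cosh − (ẋ₀/ω)·sinh
numerator   = 0.4405 − (0.1249)·3.650235 − (0.5115/2.8993)·3.510586 = -0.634759
denominator = 1 − 3.650235 = -2.650235
p = -0.634759 / -2.650235 = 0.2395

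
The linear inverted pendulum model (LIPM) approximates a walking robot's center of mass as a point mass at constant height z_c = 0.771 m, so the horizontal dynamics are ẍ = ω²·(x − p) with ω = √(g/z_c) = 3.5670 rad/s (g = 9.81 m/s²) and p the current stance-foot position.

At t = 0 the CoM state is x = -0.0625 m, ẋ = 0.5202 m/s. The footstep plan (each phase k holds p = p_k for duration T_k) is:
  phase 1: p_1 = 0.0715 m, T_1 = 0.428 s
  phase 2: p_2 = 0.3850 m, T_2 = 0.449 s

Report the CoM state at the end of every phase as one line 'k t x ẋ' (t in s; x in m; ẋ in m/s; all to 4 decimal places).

1 0.4280 0.0683 0.2056
2 0.8770 -0.2952 -2.1571

phase 1: p=0.0715, T=0.428, ωT=1.526676, cosh=2.410054, sinh=2.192797; start (x,ẋ)=(-0.062500, 0.520200) → end (x,ẋ)=(0.068343, 0.205601)
phase 2: p=0.3850, T=0.449, ωT=1.601583, cosh=2.581228, sinh=2.379651; start (x,ẋ)=(0.068343, 0.205601) → end (x,ẋ)=(-0.295200, -2.157146)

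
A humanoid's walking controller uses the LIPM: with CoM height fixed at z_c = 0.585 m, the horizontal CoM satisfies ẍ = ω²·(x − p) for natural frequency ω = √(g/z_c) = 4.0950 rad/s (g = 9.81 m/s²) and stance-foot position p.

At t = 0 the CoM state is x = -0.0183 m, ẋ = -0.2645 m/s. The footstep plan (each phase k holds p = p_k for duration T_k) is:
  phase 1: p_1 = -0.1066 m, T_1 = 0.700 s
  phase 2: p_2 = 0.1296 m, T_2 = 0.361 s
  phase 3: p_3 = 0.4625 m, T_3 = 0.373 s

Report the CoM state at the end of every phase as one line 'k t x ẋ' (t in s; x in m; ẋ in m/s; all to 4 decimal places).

1 0.7000 0.1061 0.8354
2 1.0610 0.4994 1.7269
3 1.4340 1.4771 4.4969

phase 1: p=-0.1066, T=0.700, ωT=2.866500, cosh=8.816147, sinh=8.759249; start (x,ẋ)=(-0.018300, -0.264500) → end (x,ẋ)=(0.106097, 0.835373)
phase 2: p=0.1296, T=0.361, ωT=1.478295, cosh=2.306744, sinh=2.078718; start (x,ẋ)=(0.106097, 0.835373) → end (x,ẋ)=(0.499440, 1.726929)
phase 3: p=0.4625, T=0.373, ωT=1.527435, cosh=2.411719, sinh=2.194627; start (x,ẋ)=(0.499440, 1.726929) → end (x,ẋ)=(1.477101, 4.496853)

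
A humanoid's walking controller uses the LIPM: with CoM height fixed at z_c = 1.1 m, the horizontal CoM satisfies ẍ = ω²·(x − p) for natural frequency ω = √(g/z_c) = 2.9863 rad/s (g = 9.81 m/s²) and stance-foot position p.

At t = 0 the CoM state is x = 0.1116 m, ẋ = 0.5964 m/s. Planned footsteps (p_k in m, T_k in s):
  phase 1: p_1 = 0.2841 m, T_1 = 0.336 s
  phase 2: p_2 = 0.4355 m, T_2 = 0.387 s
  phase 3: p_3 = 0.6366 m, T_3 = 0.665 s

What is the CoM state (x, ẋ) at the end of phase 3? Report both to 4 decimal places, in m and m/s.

x = -1.0090, ẋ = -4.7945

phase 1: p=0.2841, T=0.336, ωT=1.003397, cosh=1.547081, sinh=1.180450; start (x,ẋ)=(0.111600, 0.596400) → end (x,ẋ)=(0.252978, 0.314586)
phase 2: p=0.4355, T=0.387, ωT=1.155698, cosh=1.745539, sinh=1.430701; start (x,ẋ)=(0.252978, 0.314586) → end (x,ẋ)=(0.267616, -0.230701)
phase 3: p=0.6366, T=0.665, ωT=1.985890, cosh=3.711392, sinh=3.574133; start (x,ẋ)=(0.267616, -0.230701) → end (x,ẋ)=(-1.008957, -4.794547)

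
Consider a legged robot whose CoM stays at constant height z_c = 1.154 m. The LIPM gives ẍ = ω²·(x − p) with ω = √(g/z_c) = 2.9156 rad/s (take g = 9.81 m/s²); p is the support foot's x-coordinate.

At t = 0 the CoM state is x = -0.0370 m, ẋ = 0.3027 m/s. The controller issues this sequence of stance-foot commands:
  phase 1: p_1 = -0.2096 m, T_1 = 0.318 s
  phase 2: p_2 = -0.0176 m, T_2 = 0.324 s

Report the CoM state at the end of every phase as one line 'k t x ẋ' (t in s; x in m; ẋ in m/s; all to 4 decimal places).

1 0.3180 0.1533 0.9788
2 0.6420 0.6018 1.9928

phase 1: p=-0.2096, T=0.318, ωT=0.927161, cosh=1.461499, sinh=1.065824; start (x,ẋ)=(-0.037000, 0.302700) → end (x,ẋ)=(0.153310, 0.978753)
phase 2: p=-0.0176, T=0.324, ωT=0.944654, cosh=1.480369, sinh=1.091555; start (x,ẋ)=(0.153310, 0.978753) → end (x,ẋ)=(0.601839, 1.992842)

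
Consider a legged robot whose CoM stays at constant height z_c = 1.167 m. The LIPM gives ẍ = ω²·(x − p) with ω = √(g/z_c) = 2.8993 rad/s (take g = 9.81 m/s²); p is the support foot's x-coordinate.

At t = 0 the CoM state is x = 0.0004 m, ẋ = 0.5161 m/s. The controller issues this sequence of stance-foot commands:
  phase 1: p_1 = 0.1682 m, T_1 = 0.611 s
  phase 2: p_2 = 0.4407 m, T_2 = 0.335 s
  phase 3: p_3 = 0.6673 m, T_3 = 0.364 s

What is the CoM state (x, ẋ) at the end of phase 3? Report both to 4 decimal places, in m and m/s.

x = -0.5257, ẋ = -3.1035

phase 1: p=0.1682, T=0.611, ωT=1.771472, cosh=3.024793, sinh=2.854710; start (x,ẋ)=(0.000400, 0.516100) → end (x,ẋ)=(0.168802, 0.172272)
phase 2: p=0.4407, T=0.335, ωT=0.971266, cosh=1.509944, sinh=1.131341; start (x,ẋ)=(0.168802, 0.172272) → end (x,ẋ)=(0.097372, -0.631729)
phase 3: p=0.6673, T=0.364, ωT=1.055345, cosh=1.610519, sinh=1.262447; start (x,ẋ)=(0.097372, -0.631729) → end (x,ẋ)=(-0.525655, -3.103470)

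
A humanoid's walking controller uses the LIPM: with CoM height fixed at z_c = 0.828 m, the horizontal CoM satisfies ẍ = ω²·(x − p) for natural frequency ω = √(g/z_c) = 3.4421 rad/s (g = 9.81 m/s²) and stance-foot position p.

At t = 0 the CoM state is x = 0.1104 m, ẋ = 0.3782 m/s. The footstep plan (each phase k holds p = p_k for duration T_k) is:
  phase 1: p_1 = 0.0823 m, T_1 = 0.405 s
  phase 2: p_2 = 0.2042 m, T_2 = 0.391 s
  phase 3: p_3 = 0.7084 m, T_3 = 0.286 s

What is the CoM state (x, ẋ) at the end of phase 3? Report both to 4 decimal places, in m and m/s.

phase 1: p=0.0823, T=0.405, ωT=1.394051, cosh=2.139607, sinh=1.891538; start (x,ẋ)=(0.110400, 0.378200) → end (x,ẋ)=(0.350255, 0.992155)
phase 2: p=0.2042, T=0.391, ωT=1.345861, cosh=2.050904, sinh=1.790589; start (x,ẋ)=(0.350255, 0.992155) → end (x,ẋ)=(1.019867, 2.935009)
phase 3: p=0.7084, T=0.286, ωT=0.984441, cosh=1.524981, sinh=1.151333; start (x,ẋ)=(1.019867, 2.935009) → end (x,ẋ)=(2.165099, 5.710178)

x = 2.1651, ẋ = 5.7102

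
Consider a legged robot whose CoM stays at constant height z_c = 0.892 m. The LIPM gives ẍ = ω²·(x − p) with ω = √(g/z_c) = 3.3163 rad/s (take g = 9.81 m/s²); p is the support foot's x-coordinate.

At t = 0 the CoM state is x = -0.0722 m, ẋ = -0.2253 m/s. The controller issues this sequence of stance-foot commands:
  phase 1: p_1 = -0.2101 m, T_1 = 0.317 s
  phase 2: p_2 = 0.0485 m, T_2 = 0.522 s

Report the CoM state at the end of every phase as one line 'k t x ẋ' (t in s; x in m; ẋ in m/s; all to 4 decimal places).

1 0.3170 -0.0740 0.2126
2 0.8390 -0.1330 -0.4922

phase 1: p=-0.2101, T=0.317, ωT=1.051267, cosh=1.605384, sinh=1.255890; start (x,ẋ)=(-0.072200, -0.225300) → end (x,ẋ)=(-0.074039, 0.212648)
phase 2: p=0.0485, T=0.522, ωT=1.731109, cosh=2.911999, sinh=2.734911; start (x,ẋ)=(-0.074039, 0.212648) → end (x,ẋ)=(-0.132966, -0.492173)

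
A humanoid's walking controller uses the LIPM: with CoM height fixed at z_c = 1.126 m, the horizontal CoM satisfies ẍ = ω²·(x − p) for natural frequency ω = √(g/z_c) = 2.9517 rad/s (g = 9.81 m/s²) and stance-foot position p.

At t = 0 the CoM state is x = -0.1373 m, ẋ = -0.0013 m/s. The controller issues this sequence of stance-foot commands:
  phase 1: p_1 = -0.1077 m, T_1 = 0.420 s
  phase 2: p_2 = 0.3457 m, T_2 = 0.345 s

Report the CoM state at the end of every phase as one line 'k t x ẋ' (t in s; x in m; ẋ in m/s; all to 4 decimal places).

1 0.4200 -0.1638 -0.1407
2 0.7650 -0.5090 -2.0304

phase 1: p=-0.1077, T=0.420, ωT=1.239714, cosh=1.872046, sinh=1.582579; start (x,ẋ)=(-0.137300, -0.001300) → end (x,ẋ)=(-0.163810, -0.140704)
phase 2: p=0.3457, T=0.345, ωT=1.018336, cosh=1.564890, sinh=1.203695; start (x,ẋ)=(-0.163810, -0.140704) → end (x,ẋ)=(-0.509005, -2.030447)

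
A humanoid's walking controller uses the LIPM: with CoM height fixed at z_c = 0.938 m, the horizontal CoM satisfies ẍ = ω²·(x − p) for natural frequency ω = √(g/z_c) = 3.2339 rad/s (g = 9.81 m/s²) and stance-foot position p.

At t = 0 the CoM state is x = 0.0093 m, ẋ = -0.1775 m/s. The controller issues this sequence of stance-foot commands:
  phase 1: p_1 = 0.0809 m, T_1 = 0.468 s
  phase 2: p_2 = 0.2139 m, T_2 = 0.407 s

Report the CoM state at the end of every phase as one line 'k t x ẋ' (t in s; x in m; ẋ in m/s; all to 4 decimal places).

phase 1: p=0.0809, T=0.468, ωT=1.513465, cosh=2.381295, sinh=2.161149; start (x,ẋ)=(0.009300, -0.177500) → end (x,ẋ)=(-0.208220, -0.923088)
phase 2: p=0.2139, T=0.407, ωT=1.316197, cosh=1.998683, sinh=1.730530; start (x,ẋ)=(-0.208220, -0.923088) → end (x,ẋ)=(-1.123749, -4.207298)

1 0.4680 -0.2082 -0.9231
2 0.8750 -1.1237 -4.2073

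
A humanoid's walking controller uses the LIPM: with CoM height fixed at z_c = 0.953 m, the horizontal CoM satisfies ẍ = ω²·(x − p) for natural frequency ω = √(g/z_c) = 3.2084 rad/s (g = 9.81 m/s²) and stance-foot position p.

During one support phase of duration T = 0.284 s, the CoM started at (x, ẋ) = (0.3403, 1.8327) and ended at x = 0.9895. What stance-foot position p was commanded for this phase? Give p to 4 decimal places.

p = 0.2197

ωT = 3.2084·0.284 = 0.911186; cosh(ωT) = 1.444658, sinh(ωT) = 1.042611
x(T) = p + (x₀−p)·cosh(ωT) + (ẋ₀/ω)·sinh(ωT) ⇒ p·(1 − cosh) = x(T) − x₀·cosh − (ẋ₀/ω)·sinh
numerator   = 0.9895 − (0.3403)·1.444658 − (1.8327/3.2084)·1.042611 = -0.097677
denominator = 1 − 1.444658 = -0.444658
p = -0.097677 / -0.444658 = 0.2197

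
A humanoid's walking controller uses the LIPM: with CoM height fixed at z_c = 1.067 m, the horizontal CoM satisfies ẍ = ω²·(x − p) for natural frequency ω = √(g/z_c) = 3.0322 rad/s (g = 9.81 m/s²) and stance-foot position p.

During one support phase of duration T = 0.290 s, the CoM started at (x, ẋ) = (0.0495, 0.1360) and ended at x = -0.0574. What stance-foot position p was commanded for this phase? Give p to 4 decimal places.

p = 0.4174

ωT = 3.0322·0.290 = 0.879338; cosh(ωT) = 1.412181, sinh(ωT) = 0.997123
x(T) = p + (x₀−p)·cosh(ωT) + (ẋ₀/ω)·sinh(ωT) ⇒ p·(1 − cosh) = x(T) − x₀·cosh − (ẋ₀/ω)·sinh
numerator   = -0.0574 − (0.0495)·1.412181 − (0.1360/3.0322)·0.997123 = -0.172026
denominator = 1 − 1.412181 = -0.412181
p = -0.172026 / -0.412181 = 0.4174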